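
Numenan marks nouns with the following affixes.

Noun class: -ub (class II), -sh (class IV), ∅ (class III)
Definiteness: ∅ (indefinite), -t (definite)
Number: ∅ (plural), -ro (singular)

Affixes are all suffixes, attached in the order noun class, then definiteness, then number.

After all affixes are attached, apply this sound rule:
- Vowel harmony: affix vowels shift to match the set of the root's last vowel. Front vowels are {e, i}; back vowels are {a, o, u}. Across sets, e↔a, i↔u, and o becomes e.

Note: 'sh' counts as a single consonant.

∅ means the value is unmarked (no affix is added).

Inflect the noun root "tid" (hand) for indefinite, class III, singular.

noun class = class III: zero marking, form stays tid.
definiteness = indefinite: zero marking, form stays tid.
Attach number singular -ro → tidro.
Apply vowel harmony: tidro → tidre.

tidre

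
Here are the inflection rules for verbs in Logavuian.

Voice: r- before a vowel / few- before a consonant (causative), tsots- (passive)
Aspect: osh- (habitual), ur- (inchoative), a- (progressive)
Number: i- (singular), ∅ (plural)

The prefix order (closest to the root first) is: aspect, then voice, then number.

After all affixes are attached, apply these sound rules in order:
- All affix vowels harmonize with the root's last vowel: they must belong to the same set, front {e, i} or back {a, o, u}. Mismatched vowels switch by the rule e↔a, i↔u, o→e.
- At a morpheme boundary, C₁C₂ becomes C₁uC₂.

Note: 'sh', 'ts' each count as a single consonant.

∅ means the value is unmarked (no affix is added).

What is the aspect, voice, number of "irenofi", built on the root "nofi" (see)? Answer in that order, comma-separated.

Segment: i-r-a-nofi.
aspect: a- → progressive.
voice: r/few- → causative.
number: i- → singular.

progressive, causative, singular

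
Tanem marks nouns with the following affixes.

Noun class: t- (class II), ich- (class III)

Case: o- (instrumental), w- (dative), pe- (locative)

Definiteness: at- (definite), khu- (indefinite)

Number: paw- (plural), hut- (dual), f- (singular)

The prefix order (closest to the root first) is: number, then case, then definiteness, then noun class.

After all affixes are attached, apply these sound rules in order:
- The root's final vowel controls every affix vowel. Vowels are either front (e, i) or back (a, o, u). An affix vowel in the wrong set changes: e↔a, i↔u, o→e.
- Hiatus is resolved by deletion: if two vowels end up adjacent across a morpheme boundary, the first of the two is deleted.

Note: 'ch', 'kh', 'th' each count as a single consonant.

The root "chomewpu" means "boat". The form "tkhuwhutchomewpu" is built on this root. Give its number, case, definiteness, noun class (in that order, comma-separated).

dual, dative, indefinite, class II

Segment: t-khu-w-hut-chomewpu.
number: hut- → dual.
case: w- → dative.
definiteness: khu- → indefinite.
noun class: t- → class II.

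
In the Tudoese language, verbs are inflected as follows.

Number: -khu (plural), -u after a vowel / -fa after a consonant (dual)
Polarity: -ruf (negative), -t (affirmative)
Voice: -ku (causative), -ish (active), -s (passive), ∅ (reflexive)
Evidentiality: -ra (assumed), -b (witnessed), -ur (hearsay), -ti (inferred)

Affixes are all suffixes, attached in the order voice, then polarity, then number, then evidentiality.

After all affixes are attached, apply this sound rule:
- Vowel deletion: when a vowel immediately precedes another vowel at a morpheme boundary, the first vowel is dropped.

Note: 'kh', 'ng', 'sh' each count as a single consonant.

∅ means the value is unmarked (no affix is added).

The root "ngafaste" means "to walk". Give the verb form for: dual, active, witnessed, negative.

Attach voice active -ish → ngafasteish.
Attach polarity negative -ruf → ngafasteishruf.
Attach number dual -fa (after consonant 'f') → ngafasteishruffa.
Attach evidentiality witnessed -b → ngafasteishruffab.
Apply vowel deletion: ngafasteishruffab → ngafastishruffab.

ngafastishruffab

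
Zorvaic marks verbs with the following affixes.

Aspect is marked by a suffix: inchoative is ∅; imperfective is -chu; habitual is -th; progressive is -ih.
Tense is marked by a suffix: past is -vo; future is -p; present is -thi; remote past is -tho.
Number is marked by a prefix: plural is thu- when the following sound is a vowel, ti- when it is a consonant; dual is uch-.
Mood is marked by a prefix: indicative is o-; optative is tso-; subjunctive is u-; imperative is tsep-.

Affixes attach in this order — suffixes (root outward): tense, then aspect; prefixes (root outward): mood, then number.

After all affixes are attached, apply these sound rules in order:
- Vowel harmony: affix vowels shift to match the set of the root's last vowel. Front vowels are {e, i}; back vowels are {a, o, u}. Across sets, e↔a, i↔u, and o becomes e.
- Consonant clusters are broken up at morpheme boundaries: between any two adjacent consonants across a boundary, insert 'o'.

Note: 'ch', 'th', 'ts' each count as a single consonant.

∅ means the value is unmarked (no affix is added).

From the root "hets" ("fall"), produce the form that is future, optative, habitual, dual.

ichotsehetsopoth

Attach tense future -p → hetsp.
Attach mood optative tso- → tsohetsp.
Attach aspect habitual -th → tsohetspth.
Attach number dual uch- → uchtsohetspth.
Apply vowel harmony: uchtsohetspth → ichtsehetspth.
Apply epenthesis: ichtsehetspth → ichotsehetsopoth.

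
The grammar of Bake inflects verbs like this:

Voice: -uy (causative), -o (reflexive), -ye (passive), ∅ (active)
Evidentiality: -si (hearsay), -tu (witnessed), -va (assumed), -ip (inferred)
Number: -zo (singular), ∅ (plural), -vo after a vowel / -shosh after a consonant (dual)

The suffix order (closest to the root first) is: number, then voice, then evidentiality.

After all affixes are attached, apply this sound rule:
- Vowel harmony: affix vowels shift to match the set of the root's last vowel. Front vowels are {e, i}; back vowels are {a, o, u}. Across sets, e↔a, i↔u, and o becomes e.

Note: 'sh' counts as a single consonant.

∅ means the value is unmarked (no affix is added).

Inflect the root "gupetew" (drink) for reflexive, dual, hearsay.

gupetewsheshesi

Attach number dual -shosh (after consonant 'w') → gupetewshosh.
Attach voice reflexive -o → gupetewshosho.
Attach evidentiality hearsay -si → gupetewshoshosi.
Apply vowel harmony: gupetewshoshosi → gupetewsheshesi.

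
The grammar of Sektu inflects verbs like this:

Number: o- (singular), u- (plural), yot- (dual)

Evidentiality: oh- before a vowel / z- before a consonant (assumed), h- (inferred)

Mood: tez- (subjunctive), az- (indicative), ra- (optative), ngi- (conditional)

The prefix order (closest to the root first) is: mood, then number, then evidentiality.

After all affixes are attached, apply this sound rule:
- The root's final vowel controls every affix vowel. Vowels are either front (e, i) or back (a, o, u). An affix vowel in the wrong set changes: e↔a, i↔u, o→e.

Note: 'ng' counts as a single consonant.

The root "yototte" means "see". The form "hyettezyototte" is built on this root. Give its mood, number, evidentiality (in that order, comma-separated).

subjunctive, dual, inferred

Segment: h-yot-tez-yototte.
mood: tez- → subjunctive.
number: yot- → dual.
evidentiality: h- → inferred.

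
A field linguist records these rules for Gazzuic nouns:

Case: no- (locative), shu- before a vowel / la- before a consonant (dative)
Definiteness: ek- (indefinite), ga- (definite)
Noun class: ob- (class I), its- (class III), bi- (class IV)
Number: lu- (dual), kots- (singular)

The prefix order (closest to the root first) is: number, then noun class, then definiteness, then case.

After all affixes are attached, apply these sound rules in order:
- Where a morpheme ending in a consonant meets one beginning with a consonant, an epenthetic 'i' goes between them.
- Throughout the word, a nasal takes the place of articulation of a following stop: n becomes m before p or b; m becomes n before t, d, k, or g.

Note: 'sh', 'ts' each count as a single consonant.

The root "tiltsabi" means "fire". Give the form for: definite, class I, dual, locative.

Attach number dual lu- → lutiltsabi.
Attach noun class class I ob- → oblutiltsabi.
Attach definiteness definite ga- → gaoblutiltsabi.
Attach case locative no- → nogaoblutiltsabi.
Apply epenthesis: nogaoblutiltsabi → nogaobilutiltsabi.
Nasal assimilation: no change.

nogaobilutiltsabi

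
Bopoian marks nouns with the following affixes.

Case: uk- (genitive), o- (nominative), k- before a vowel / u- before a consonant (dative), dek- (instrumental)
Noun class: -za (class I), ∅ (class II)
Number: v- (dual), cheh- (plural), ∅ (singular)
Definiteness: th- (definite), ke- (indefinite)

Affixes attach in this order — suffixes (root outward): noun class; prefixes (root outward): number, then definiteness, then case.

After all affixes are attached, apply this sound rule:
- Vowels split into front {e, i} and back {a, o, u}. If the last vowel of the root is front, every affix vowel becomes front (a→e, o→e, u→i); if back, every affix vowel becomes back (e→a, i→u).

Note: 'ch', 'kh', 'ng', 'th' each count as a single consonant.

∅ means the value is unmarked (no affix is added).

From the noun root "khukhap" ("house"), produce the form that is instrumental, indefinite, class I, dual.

dakkavkhukhapza

Attach number dual v- → vkhukhap.
Attach definiteness indefinite ke- → kevkhukhap.
Attach case instrumental dek- → dekkevkhukhap.
Attach noun class class I -za → dekkevkhukhapza.
Apply vowel harmony: dekkevkhukhapza → dakkavkhukhapza.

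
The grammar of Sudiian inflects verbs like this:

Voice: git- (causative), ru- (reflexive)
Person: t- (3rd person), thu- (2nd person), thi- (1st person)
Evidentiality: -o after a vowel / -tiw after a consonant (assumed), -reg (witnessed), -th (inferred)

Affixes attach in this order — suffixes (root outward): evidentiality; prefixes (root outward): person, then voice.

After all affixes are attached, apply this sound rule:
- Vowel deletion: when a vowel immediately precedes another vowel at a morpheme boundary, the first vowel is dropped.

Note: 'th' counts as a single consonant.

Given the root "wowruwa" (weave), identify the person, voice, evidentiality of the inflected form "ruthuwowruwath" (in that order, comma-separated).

2nd person, reflexive, inferred

Segment: ru-thu-wowruwa-th.
person: thu- → 2nd person.
voice: ru- → reflexive.
evidentiality: -th → inferred.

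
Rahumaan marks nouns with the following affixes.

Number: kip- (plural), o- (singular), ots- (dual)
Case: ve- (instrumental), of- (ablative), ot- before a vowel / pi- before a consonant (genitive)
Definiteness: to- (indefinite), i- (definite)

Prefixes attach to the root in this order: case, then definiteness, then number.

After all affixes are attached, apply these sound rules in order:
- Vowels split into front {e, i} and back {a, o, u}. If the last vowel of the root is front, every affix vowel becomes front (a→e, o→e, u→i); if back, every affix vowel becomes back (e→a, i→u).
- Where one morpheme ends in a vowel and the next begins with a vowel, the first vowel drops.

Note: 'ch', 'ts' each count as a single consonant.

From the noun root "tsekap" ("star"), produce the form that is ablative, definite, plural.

Attach case ablative of- → oftsekap.
Attach definiteness definite i- → ioftsekap.
Attach number plural kip- → kipioftsekap.
Apply vowel harmony: kipioftsekap → kupuoftsekap.
Apply vowel deletion: kupuoftsekap → kupoftsekap.

kupoftsekap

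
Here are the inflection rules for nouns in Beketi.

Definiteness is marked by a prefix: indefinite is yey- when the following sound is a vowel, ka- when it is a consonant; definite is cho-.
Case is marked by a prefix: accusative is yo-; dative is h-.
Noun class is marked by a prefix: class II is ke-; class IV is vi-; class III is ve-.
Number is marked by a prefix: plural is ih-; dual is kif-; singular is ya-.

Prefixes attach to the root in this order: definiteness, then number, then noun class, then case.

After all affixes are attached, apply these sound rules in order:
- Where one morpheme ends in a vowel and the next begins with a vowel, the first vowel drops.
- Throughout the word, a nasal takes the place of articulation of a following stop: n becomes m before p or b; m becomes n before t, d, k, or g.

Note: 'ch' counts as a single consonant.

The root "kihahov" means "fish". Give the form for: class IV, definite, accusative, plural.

Attach definiteness definite cho- → chokihahov.
Attach number plural ih- → ihchokihahov.
Attach noun class class IV vi- → viihchokihahov.
Attach case accusative yo- → yoviihchokihahov.
Apply vowel deletion: yoviihchokihahov → yovihchokihahov.
Nasal assimilation: no change.

yovihchokihahov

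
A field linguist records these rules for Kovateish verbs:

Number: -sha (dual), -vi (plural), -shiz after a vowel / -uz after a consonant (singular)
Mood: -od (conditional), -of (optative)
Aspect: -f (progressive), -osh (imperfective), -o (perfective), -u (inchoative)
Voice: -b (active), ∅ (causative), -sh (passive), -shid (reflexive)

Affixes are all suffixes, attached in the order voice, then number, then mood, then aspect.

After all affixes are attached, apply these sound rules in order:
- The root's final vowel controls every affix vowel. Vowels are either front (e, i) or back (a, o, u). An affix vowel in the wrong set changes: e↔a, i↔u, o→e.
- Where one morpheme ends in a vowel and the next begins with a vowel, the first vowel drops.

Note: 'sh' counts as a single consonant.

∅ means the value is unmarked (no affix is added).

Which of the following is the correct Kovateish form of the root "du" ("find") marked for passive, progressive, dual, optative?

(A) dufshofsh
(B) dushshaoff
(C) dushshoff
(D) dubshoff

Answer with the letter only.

Attach voice passive -sh → dush.
Attach number dual -sha → dushsha.
Attach mood optative -of → dushshaof.
Attach aspect progressive -f → dushshaoff.
Vowel harmony: no change.
Apply vowel deletion: dushshaoff → dushshoff.
So the correct form is dushshoff, option (C).
(A) dufshofsh is wrong: it has the affixes in the wrong order.
(D) dubshoff is wrong: it uses active instead of passive for voice.
(B) dushshaoff is wrong: it fails to apply the sound rule(s).

C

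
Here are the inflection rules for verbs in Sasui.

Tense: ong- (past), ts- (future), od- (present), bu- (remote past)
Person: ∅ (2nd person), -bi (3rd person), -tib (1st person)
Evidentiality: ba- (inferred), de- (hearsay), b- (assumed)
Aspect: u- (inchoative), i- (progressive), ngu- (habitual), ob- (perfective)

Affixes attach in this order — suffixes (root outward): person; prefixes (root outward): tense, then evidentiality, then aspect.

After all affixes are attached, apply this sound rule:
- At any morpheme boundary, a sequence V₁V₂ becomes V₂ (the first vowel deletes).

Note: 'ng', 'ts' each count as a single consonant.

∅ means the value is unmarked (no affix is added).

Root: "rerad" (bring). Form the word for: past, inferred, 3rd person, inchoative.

ubongreradbi

Attach person 3rd person -bi → reradbi.
Attach tense past ong- → ongreradbi.
Attach evidentiality inferred ba- → baongreradbi.
Attach aspect inchoative u- → ubaongreradbi.
Apply vowel deletion: ubaongreradbi → ubongreradbi.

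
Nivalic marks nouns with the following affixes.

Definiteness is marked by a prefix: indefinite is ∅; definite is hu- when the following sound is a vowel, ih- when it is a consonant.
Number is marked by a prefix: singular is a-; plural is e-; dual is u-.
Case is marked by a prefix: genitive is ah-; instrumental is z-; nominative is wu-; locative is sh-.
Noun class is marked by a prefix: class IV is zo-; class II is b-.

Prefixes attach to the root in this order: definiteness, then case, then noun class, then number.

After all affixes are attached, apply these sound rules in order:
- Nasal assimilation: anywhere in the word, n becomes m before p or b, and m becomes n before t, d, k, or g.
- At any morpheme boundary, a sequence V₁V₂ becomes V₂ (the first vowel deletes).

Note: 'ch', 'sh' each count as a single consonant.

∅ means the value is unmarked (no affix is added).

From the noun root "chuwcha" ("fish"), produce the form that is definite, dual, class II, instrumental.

ubzihchuwcha

Attach definiteness definite ih- (before consonant 'ch') → ihchuwcha.
Attach case instrumental z- → zihchuwcha.
Attach noun class class II b- → bzihchuwcha.
Attach number dual u- → ubzihchuwcha.
Nasal assimilation: no change.
Vowel deletion: no change.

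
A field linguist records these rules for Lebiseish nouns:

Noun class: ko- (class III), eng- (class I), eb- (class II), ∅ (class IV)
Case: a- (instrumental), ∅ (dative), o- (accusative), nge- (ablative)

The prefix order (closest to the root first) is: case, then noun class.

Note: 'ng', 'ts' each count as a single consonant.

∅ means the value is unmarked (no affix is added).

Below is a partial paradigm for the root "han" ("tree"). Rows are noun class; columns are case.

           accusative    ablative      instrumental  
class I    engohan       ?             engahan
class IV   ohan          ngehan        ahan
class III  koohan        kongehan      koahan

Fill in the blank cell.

engngehan

Attach case ablative nge- → ngehan.
Attach noun class class I eng- → engngehan.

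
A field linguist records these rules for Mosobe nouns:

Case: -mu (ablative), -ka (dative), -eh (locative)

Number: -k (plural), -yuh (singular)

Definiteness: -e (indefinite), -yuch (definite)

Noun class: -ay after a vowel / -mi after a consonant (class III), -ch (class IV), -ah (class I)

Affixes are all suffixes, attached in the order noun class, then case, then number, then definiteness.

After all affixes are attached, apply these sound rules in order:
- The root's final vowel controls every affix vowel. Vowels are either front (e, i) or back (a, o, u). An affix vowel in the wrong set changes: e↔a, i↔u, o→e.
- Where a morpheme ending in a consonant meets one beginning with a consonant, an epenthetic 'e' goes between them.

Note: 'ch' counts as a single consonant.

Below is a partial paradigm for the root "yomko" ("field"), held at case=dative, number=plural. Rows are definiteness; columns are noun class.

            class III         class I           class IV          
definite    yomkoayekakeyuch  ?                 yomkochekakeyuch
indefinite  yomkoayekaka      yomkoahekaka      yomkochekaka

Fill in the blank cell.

yomkoahekakeyuch

Attach noun class class I -ah → yomkoah.
Attach case dative -ka → yomkoahka.
Attach number plural -k → yomkoahkak.
Attach definiteness definite -yuch → yomkoahkakyuch.
Vowel harmony: no change.
Apply epenthesis: yomkoahkakyuch → yomkoahekakeyuch.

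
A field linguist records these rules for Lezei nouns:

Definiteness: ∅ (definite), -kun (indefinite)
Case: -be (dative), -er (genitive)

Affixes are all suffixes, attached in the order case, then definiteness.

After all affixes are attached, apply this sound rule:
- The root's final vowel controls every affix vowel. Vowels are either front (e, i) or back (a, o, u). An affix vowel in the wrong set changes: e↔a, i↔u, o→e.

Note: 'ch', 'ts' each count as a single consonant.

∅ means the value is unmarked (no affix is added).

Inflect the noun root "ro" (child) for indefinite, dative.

robakun

Attach case dative -be → robe.
Attach definiteness indefinite -kun → robekun.
Apply vowel harmony: robekun → robakun.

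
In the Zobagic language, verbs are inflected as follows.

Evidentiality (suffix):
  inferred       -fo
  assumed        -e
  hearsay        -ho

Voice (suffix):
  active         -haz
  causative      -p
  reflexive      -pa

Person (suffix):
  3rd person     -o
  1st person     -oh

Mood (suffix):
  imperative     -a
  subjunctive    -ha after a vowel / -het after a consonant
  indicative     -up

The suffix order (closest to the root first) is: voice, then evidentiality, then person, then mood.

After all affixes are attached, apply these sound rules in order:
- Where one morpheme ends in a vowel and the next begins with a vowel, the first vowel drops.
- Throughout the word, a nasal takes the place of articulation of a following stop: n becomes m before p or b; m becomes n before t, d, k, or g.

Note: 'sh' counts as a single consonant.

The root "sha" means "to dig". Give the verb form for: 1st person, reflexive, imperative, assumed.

shapoha

Attach voice reflexive -pa → shapa.
Attach evidentiality assumed -e → shapae.
Attach person 1st person -oh → shapaeoh.
Attach mood imperative -a → shapaeoha.
Apply vowel deletion: shapaeoha → shapoha.
Nasal assimilation: no change.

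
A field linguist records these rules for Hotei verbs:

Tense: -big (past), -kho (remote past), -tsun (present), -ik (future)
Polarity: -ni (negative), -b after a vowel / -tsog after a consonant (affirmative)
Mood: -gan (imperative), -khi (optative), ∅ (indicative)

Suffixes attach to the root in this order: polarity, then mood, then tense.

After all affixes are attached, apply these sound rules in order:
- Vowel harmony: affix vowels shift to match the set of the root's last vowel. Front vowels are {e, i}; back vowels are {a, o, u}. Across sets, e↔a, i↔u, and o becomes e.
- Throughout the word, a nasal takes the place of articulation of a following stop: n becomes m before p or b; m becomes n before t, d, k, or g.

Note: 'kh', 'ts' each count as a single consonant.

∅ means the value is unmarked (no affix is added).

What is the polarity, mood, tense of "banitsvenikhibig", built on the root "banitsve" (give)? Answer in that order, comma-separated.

negative, optative, past

Segment: banitsve-ni-khi-big.
polarity: -ni → negative.
mood: -khi → optative.
tense: -big → past.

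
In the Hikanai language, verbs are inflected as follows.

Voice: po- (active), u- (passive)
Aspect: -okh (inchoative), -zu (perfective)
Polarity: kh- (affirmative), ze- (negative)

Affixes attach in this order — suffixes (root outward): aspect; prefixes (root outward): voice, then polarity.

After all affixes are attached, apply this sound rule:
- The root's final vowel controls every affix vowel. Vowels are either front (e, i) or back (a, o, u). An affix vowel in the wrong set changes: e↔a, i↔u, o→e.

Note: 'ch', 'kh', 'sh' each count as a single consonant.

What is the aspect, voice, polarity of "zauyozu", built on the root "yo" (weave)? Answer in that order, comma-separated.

Segment: ze-u-yo-zu.
aspect: -zu → perfective.
voice: u- → passive.
polarity: ze- → negative.

perfective, passive, negative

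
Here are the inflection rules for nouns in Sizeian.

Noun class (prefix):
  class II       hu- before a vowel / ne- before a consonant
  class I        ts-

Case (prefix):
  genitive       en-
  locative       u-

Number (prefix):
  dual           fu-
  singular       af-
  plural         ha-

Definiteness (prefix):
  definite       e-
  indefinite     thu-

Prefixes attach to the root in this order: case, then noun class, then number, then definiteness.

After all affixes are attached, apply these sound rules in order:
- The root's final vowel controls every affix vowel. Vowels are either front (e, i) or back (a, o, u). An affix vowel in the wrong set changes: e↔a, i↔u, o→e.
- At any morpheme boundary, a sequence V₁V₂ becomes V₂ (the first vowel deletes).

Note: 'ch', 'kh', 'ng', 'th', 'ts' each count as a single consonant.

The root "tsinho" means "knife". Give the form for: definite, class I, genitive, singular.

aftsantsinho

Attach case genitive en- → entsinho.
Attach noun class class I ts- → tsentsinho.
Attach number singular af- → aftsentsinho.
Attach definiteness definite e- → eaftsentsinho.
Apply vowel harmony: eaftsentsinho → aaftsantsinho.
Apply vowel deletion: aaftsantsinho → aftsantsinho.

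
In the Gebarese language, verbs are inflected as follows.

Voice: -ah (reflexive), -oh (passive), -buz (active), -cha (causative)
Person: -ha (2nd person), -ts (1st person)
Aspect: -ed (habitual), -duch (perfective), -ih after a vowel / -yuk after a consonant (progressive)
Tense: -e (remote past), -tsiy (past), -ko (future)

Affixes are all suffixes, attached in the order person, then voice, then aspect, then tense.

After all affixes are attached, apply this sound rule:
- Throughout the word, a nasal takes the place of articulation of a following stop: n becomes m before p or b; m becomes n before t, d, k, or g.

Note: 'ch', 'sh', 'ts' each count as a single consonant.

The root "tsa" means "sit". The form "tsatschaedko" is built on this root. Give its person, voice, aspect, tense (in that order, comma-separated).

1st person, causative, habitual, future

Segment: tsa-ts-cha-ed-ko.
person: -ts → 1st person.
voice: -cha → causative.
aspect: -ed → habitual.
tense: -ko → future.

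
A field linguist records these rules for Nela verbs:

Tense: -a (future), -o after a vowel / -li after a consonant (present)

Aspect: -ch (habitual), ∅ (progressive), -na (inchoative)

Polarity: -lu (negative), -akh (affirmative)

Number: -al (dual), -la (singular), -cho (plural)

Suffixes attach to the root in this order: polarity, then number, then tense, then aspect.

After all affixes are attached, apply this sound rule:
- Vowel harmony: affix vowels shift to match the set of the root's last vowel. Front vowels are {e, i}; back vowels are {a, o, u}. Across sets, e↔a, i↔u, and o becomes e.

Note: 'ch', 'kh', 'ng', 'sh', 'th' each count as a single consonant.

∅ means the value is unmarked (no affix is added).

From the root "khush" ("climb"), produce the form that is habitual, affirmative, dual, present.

Attach polarity affirmative -akh → khushakh.
Attach number dual -al → khushakhal.
Attach tense present -li (after consonant 'l') → khushakhalli.
Attach aspect habitual -ch → khushakhallich.
Apply vowel harmony: khushakhallich → khushakhalluch.

khushakhalluch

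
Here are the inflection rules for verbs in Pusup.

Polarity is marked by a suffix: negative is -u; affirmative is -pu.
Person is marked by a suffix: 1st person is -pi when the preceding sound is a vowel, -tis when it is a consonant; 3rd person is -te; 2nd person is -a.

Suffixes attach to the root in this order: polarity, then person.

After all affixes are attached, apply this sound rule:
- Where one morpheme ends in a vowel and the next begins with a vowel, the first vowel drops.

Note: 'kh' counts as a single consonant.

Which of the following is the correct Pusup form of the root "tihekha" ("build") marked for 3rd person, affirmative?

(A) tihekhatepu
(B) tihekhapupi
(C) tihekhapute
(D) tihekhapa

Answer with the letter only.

C

Attach polarity affirmative -pu → tihekhapu.
Attach person 3rd person -te → tihekhapute.
Vowel deletion: no change.
So the correct form is tihekhapute, option (C).
(B) tihekhapupi is wrong: it uses 1st person instead of 3rd person for person.
(A) tihekhatepu is wrong: it has the affixes in the wrong order.
(D) tihekhapa is wrong: it uses 2nd person instead of 3rd person for person.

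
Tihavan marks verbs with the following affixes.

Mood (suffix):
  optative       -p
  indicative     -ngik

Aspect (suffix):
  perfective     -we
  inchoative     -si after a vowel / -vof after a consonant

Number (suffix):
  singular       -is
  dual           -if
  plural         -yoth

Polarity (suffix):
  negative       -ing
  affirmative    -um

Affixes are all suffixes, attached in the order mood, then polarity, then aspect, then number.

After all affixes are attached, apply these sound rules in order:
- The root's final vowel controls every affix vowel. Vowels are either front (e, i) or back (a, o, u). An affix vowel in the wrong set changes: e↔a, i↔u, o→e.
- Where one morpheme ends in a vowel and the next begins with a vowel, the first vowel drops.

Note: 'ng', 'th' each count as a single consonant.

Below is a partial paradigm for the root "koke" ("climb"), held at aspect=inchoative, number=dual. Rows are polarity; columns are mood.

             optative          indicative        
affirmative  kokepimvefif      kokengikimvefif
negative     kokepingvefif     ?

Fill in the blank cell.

kokengikingvefif

Attach mood indicative -ngik → kokengik.
Attach polarity negative -ing → kokengiking.
Attach aspect inchoative -vof (after consonant 'ng') → kokengikingvof.
Attach number dual -if → kokengikingvofif.
Apply vowel harmony: kokengikingvofif → kokengikingvefif.
Vowel deletion: no change.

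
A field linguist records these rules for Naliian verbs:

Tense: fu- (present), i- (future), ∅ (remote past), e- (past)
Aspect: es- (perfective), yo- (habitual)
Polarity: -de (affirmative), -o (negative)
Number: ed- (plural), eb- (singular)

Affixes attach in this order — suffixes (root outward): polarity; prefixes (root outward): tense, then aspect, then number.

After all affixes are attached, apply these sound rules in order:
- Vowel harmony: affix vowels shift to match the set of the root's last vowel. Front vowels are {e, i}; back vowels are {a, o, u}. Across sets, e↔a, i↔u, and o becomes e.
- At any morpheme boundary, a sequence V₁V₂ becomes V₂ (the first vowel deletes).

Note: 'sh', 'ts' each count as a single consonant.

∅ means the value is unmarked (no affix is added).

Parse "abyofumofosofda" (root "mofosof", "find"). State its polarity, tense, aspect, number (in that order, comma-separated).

affirmative, present, habitual, singular

Segment: eb-yo-fu-mofosof-de.
polarity: -de → affirmative.
tense: fu- → present.
aspect: yo- → habitual.
number: eb- → singular.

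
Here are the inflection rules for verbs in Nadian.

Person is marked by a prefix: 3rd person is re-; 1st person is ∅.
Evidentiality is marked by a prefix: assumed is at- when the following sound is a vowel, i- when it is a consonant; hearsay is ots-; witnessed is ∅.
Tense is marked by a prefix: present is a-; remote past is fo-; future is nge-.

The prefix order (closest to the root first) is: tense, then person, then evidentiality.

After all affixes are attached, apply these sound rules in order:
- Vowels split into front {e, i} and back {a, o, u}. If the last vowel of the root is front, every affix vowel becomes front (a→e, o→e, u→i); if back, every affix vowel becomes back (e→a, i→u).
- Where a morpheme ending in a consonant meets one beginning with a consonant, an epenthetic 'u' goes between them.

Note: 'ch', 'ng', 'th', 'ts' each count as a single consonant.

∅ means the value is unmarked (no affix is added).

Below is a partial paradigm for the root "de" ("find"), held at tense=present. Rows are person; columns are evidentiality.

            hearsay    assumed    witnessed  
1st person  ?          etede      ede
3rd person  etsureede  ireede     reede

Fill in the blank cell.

Attach tense present a- → ade.
person = 1st person: zero marking, form stays ade.
Attach evidentiality hearsay ots- → otsade.
Apply vowel harmony: otsade → etsede.
Epenthesis: no change.

etsede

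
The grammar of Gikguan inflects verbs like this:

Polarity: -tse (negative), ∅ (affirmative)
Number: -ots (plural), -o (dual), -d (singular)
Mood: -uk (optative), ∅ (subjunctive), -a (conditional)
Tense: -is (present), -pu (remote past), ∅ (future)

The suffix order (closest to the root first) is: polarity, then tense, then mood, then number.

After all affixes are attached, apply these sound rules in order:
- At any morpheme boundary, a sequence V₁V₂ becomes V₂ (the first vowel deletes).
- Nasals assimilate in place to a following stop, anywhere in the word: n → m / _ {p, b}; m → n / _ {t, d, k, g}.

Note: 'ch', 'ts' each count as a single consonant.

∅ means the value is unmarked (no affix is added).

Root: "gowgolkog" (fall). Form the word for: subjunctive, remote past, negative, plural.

Attach polarity negative -tse → gowgolkogtse.
Attach tense remote past -pu → gowgolkogtsepu.
mood = subjunctive: zero marking, form stays gowgolkogtsepu.
Attach number plural -ots → gowgolkogtsepuots.
Apply vowel deletion: gowgolkogtsepuots → gowgolkogtsepots.
Nasal assimilation: no change.

gowgolkogtsepots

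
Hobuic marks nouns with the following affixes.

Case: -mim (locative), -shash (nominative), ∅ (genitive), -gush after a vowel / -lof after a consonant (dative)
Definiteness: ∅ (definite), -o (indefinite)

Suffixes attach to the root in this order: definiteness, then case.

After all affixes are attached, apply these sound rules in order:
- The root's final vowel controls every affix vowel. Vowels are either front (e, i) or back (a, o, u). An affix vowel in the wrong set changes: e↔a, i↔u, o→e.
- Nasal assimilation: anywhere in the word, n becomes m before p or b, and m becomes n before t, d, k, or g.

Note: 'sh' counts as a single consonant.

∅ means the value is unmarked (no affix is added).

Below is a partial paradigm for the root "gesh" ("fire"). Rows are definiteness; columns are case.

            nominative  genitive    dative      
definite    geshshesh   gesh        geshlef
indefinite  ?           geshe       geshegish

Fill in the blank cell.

Attach definiteness indefinite -o → gesho.
Attach case nominative -shash → geshoshash.
Apply vowel harmony: geshoshash → gesheshesh.
Nasal assimilation: no change.

gesheshesh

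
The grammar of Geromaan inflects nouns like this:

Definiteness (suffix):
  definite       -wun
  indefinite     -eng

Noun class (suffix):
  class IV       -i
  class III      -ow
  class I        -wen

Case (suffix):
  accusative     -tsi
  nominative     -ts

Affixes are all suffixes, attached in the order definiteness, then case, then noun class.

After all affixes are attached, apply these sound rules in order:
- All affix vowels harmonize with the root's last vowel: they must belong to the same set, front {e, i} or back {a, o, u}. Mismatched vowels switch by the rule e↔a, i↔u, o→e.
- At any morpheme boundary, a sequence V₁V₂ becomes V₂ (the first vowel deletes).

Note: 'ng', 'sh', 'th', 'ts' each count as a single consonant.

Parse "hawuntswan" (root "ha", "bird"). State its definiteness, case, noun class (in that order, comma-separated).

Segment: ha-wun-ts-wen.
definiteness: -wun → definite.
case: -ts → nominative.
noun class: -wen → class I.

definite, nominative, class I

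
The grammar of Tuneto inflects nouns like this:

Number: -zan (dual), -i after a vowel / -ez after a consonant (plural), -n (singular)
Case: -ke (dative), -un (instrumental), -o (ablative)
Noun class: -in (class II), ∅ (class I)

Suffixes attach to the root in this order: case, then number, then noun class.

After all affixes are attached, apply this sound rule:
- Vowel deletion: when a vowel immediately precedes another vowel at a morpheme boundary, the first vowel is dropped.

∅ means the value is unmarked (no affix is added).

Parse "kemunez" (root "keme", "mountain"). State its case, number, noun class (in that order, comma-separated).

instrumental, plural, class I

Segment: keme-un-ez.
case: -un → instrumental.
number: -i/ez → plural.
noun class: ∅ → class I.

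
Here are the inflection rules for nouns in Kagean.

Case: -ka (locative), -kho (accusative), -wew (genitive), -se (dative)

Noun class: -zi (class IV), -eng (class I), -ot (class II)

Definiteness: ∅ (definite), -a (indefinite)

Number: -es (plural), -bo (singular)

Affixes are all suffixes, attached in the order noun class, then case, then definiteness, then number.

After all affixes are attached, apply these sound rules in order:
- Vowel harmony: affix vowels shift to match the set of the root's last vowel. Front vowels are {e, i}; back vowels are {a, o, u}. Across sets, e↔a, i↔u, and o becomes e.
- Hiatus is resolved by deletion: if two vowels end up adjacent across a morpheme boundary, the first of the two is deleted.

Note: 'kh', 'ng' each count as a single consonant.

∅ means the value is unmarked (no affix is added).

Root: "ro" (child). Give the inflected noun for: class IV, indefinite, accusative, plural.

Attach noun class class IV -zi → rozi.
Attach case accusative -kho → rozikho.
Attach definiteness indefinite -a → rozikhoa.
Attach number plural -es → rozikhoaes.
Apply vowel harmony: rozikhoaes → rozukhoaas.
Apply vowel deletion: rozukhoaas → rozukhas.

rozukhas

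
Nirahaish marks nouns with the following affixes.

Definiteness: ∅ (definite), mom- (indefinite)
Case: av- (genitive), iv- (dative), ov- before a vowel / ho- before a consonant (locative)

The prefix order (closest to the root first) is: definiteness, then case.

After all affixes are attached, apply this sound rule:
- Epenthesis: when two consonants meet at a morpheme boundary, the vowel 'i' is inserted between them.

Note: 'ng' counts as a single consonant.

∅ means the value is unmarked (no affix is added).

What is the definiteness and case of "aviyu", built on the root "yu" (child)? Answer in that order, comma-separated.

definite, genitive

Segment: av-yu.
definiteness: ∅ → definite.
case: av- → genitive.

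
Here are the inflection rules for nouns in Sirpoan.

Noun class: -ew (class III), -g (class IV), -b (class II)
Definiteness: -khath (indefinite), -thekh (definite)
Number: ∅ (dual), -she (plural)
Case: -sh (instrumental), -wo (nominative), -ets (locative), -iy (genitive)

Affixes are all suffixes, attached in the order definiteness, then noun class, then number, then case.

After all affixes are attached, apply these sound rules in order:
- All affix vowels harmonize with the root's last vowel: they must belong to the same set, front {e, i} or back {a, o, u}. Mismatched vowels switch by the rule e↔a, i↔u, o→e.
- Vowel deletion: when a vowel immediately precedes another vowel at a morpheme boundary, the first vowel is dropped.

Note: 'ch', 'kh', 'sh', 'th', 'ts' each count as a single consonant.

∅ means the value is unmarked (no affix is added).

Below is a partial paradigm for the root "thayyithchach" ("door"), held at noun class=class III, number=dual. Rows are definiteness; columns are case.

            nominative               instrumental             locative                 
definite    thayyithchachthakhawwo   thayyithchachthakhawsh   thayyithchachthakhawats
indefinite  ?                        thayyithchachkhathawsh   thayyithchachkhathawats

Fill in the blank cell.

Attach definiteness indefinite -khath → thayyithchachkhath.
Attach noun class class III -ew → thayyithchachkhathew.
number = dual: zero marking, form stays thayyithchachkhathew.
Attach case nominative -wo → thayyithchachkhathewwo.
Apply vowel harmony: thayyithchachkhathewwo → thayyithchachkhathawwo.
Vowel deletion: no change.

thayyithchachkhathawwo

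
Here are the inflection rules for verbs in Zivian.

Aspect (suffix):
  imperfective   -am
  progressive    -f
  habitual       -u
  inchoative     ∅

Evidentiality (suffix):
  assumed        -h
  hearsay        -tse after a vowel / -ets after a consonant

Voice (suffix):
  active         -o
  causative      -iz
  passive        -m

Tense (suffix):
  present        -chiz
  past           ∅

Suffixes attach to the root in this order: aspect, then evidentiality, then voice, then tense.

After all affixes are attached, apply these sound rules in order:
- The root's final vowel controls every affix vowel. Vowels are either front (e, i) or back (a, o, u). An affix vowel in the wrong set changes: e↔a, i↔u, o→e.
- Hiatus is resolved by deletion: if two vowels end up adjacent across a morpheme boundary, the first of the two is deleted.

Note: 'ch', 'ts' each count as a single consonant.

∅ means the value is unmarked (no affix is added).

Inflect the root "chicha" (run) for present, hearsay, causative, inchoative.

chichatsuzchuz

aspect = inchoative: zero marking, form stays chicha.
Attach evidentiality hearsay -tse (after vowel 'a') → chichatse.
Attach voice causative -iz → chichatseiz.
Attach tense present -chiz → chichatseizchiz.
Apply vowel harmony: chichatseizchiz → chichatsauzchuz.
Apply vowel deletion: chichatsauzchuz → chichatsuzchuz.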